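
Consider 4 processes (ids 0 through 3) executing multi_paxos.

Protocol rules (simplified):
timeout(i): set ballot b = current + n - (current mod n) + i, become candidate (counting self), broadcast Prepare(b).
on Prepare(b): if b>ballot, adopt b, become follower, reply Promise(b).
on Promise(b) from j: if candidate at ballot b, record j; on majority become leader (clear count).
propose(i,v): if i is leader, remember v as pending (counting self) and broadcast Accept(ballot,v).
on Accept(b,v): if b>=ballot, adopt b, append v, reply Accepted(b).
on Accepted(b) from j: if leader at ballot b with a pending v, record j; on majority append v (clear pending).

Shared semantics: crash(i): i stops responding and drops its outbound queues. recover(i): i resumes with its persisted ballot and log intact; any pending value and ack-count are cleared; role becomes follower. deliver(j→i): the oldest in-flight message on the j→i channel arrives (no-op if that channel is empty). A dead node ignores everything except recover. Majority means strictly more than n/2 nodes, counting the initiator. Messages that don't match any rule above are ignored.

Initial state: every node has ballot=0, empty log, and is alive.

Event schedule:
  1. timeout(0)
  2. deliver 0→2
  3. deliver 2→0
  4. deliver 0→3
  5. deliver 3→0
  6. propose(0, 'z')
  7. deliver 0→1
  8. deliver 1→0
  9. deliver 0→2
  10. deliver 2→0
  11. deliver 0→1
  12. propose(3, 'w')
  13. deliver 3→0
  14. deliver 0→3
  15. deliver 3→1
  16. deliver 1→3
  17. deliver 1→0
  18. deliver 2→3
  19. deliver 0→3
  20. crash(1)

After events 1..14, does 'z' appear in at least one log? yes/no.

after 1 — timeout(0): n0:cand/b4/[-]
after 2 — deliver 0→2: n2:foll/b4/[-]
after 3 — deliver 2→0: ·
after 4 — deliver 0→3: n3:foll/b4/[-]
after 5 — deliver 3→0: n0:lead/b4/[-]
after 6 — propose(0,'z'): ·
after 7 — deliver 0→1: n1:foll/b4/[-]
after 8 — deliver 1→0: ·
after 9 — deliver 0→2: n2:foll/b4/[z]
after 10 — deliver 2→0: ·
after 11 — deliver 0→1: n1:foll/b4/[z]
after 12 — propose(3,'w'): ·
after 13 — deliver 3→0: ·
after 14 — deliver 0→3: n3:foll/b4/[z]

yes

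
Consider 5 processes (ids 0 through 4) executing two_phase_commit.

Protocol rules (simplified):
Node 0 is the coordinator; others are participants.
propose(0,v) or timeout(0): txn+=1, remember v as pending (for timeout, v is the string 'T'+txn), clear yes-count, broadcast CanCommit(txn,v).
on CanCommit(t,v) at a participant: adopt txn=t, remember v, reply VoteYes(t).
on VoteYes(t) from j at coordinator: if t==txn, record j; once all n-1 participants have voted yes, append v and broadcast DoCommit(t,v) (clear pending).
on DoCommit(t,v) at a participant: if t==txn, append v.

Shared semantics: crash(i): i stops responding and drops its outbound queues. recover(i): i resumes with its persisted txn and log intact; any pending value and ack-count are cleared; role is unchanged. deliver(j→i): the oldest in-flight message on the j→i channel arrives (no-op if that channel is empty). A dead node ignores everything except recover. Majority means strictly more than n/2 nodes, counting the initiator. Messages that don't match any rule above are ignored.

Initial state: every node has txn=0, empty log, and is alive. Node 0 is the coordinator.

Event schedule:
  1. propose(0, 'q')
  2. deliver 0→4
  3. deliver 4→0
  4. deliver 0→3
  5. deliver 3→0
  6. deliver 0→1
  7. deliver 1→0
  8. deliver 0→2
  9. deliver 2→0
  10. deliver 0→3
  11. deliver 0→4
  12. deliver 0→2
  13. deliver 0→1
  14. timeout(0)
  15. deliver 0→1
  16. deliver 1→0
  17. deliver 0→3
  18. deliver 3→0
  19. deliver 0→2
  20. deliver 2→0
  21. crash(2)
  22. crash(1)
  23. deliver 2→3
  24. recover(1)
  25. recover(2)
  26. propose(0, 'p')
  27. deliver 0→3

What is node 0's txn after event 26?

e1 propose(0,'q'): 0[coor,t=1,-]
e2 deliver 0→4: 4[part,t=1,-]
e3 deliver 4→0: ·
e4 deliver 0→3: 3[part,t=1,-]
e5 deliver 3→0: ·
e6 deliver 0→1: 1[part,t=1,-]
e7 deliver 1→0: ·
e8 deliver 0→2: 2[part,t=1,-]
e9 deliver 2→0: 0[coor,t=1,q]
e10 deliver 0→3: 3[part,t=1,q]
e11 deliver 0→4: 4[part,t=1,q]
e12 deliver 0→2: 2[part,t=1,q]
e13 deliver 0→1: 1[part,t=1,q]
e14 timeout(0): 0[coor,t=2,q]
e15 deliver 0→1: 1[part,t=2,q]
e16 deliver 1→0: ·
e17 deliver 0→3: 3[part,t=2,q]
e18 deliver 3→0: ·
e19 deliver 0→2: 2[part,t=2,q]
e20 deliver 2→0: ·
e21 crash(2): 2[✗part,t=2,q]
e22 crash(1): 1[✗part,t=2,q]
e23 deliver 2→3: ·
e24 recover(1): 1[part,t=2,q]
e25 recover(2): 2[part,t=2,q]
e26 propose(0,'p'): 0[coor,t=3,q]

3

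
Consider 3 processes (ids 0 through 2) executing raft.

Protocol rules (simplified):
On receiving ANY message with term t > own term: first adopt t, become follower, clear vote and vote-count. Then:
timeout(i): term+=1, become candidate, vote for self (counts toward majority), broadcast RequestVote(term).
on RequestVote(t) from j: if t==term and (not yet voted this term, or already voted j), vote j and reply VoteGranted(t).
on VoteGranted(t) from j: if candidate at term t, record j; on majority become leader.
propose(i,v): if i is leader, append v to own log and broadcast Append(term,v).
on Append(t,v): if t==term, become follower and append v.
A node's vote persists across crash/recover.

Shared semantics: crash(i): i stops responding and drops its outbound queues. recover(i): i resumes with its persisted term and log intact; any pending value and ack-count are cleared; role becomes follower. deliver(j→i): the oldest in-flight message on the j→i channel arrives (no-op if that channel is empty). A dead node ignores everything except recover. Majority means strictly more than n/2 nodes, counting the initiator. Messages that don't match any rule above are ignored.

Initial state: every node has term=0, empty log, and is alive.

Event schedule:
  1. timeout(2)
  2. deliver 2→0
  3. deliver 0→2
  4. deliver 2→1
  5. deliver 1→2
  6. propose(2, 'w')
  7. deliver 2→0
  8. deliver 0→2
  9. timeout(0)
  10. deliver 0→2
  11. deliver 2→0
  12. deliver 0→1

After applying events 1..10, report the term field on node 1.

step 1 timeout(2): 2={cand,t=1,log=-}
step 2 deliver 2→0: 0={foll,t=1,log=-}
step 3 deliver 0→2: 2={lead,t=1,log=-}
step 4 deliver 2→1: 1={foll,t=1,log=-}
step 5 deliver 1→2: —
step 6 propose(2,'w'): 2={lead,t=1,log=w}
step 7 deliver 2→0: 0={foll,t=1,log=w}
step 8 deliver 0→2: —
step 9 timeout(0): 0={cand,t=2,log=w}
step 10 deliver 0→2: 2={foll,t=2,log=w}

1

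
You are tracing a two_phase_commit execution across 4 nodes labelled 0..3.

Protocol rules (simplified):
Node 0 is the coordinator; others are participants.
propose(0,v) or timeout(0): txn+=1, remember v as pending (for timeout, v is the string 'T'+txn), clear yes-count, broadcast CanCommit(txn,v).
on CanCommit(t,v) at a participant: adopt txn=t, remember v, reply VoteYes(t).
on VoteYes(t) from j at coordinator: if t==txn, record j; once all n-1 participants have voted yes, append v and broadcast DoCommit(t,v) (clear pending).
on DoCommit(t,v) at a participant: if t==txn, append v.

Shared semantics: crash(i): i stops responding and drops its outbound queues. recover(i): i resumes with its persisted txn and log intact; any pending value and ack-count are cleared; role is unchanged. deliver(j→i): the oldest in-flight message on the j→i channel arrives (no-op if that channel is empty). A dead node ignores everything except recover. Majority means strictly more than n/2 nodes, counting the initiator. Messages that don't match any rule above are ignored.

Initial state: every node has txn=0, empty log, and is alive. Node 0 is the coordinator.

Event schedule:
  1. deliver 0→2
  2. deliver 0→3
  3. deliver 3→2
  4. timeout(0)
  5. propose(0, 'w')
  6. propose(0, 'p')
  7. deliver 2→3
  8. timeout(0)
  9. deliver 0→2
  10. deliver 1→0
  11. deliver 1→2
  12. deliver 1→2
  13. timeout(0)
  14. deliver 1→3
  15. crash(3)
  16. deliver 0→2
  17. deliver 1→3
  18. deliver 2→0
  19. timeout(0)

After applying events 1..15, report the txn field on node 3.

0

after 1 — deliver 0→2: ·
after 2 — deliver 0→3: ·
after 3 — deliver 3→2: ·
after 4 — timeout(0): n0:coor/t1/[-]
after 5 — propose(0,'w'): n0:coor/t2/[-]
after 6 — propose(0,'p'): n0:coor/t3/[-]
after 7 — deliver 2→3: ·
after 8 — timeout(0): n0:coor/t4/[-]
after 9 — deliver 0→2: n2:part/t1/[-]
after 10 — deliver 1→0: ·
after 11 — deliver 1→2: ·
after 12 — deliver 1→2: ·
after 13 — timeout(0): n0:coor/t5/[-]
after 14 — deliver 1→3: ·
after 15 — crash(3): n3:✗part/t0/[-]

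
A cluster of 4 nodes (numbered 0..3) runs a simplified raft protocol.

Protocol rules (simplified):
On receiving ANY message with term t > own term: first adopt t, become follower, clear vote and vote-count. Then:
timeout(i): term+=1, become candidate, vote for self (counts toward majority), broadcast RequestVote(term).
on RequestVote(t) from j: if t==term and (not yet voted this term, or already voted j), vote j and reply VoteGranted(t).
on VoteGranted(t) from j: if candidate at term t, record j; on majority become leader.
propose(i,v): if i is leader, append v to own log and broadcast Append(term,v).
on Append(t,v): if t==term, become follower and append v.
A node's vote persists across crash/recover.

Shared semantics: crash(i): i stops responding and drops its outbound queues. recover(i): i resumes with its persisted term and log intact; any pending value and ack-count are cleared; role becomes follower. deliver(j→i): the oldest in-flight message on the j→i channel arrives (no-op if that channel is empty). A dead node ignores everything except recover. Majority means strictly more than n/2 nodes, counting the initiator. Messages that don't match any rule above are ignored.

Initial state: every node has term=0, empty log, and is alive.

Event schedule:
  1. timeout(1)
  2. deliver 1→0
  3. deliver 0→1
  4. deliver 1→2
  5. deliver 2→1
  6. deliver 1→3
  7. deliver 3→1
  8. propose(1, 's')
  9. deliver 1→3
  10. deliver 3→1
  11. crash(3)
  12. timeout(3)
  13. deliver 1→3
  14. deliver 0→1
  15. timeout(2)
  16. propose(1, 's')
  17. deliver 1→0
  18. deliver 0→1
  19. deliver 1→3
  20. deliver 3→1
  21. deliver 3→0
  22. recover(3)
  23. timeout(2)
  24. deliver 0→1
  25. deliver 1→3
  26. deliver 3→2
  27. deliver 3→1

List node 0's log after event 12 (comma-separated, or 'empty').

after 1 — timeout(1): n1:cand/t1/[-]
after 2 — deliver 1→0: n0:foll/t1/[-]
after 3 — deliver 0→1: ·
after 4 — deliver 1→2: n2:foll/t1/[-]
after 5 — deliver 2→1: n1:lead/t1/[-]
after 6 — deliver 1→3: n3:foll/t1/[-]
after 7 — deliver 3→1: ·
after 8 — propose(1,'s'): n1:lead/t1/[s]
after 9 — deliver 1→3: n3:foll/t1/[s]
after 10 — deliver 3→1: ·
after 11 — crash(3): n3:✗foll/t1/[s]
after 12 — timeout(3): ·

empty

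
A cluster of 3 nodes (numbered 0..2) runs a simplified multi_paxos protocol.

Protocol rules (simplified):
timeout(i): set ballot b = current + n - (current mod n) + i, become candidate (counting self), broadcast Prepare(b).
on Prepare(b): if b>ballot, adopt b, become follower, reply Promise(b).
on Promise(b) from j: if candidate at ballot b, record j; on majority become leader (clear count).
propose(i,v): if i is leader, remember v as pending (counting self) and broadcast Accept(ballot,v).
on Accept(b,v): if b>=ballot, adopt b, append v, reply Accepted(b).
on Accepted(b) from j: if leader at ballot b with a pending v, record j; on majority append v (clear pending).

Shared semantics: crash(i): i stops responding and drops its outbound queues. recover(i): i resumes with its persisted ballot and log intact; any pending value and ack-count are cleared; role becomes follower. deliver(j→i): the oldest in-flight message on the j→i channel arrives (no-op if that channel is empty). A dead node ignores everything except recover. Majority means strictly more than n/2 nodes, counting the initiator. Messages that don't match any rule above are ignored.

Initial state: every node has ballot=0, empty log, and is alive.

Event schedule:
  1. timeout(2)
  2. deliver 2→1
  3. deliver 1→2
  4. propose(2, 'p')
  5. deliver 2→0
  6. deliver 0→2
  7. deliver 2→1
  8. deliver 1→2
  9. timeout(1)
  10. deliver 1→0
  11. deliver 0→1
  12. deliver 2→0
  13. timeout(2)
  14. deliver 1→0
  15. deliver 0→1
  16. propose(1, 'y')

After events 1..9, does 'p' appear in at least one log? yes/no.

yes

after 1 — timeout(2): n2:cand/b5/[-]
after 2 — deliver 2→1: n1:foll/b5/[-]
after 3 — deliver 1→2: n2:lead/b5/[-]
after 4 — propose(2,'p'): ·
after 5 — deliver 2→0: n0:foll/b5/[-]
after 6 — deliver 0→2: ·
after 7 — deliver 2→1: n1:foll/b5/[p]
after 8 — deliver 1→2: n2:lead/b5/[p]
after 9 — timeout(1): n1:cand/b7/[p]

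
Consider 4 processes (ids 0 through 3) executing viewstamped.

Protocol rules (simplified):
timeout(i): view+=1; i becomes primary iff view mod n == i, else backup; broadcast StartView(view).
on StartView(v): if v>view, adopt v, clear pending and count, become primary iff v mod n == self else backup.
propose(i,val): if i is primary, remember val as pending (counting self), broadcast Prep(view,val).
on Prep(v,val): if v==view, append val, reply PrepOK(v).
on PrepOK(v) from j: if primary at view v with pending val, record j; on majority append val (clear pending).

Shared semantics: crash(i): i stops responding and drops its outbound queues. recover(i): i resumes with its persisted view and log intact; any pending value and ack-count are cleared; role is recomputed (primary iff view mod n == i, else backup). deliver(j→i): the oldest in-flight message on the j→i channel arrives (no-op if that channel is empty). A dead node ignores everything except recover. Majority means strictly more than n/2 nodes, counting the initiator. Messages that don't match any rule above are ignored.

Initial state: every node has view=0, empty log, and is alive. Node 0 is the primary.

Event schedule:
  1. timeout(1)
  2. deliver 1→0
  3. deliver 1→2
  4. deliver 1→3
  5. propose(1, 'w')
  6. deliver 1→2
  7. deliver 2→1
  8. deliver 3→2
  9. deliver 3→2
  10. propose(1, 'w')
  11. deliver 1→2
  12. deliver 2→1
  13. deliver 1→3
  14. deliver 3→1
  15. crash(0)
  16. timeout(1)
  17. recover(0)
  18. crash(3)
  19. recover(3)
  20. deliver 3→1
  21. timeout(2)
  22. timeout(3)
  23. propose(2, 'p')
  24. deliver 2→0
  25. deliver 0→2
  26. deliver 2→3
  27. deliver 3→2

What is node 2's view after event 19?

after 1 — timeout(1): n1:prim/v1/[-]
after 2 — deliver 1→0: n0:back/v1/[-]
after 3 — deliver 1→2: n2:back/v1/[-]
after 4 — deliver 1→3: n3:back/v1/[-]
after 5 — propose(1,'w'): ·
after 6 — deliver 1→2: n2:back/v1/[w]
after 7 — deliver 2→1: ·
after 8 — deliver 3→2: ·
after 9 — deliver 3→2: ·
after 10 — propose(1,'w'): ·
after 11 — deliver 1→2: n2:back/v1/[w,w]
after 12 — deliver 2→1: ·
after 13 — deliver 1→3: n3:back/v1/[w]
after 14 — deliver 3→1: n1:prim/v1/[w]
after 15 — crash(0): n0:✗back/v1/[-]
after 16 — timeout(1): n1:back/v2/[w]
after 17 — recover(0): n0:back/v1/[-]
after 18 — crash(3): n3:✗back/v1/[w]
after 19 — recover(3): n3:back/v1/[w]

1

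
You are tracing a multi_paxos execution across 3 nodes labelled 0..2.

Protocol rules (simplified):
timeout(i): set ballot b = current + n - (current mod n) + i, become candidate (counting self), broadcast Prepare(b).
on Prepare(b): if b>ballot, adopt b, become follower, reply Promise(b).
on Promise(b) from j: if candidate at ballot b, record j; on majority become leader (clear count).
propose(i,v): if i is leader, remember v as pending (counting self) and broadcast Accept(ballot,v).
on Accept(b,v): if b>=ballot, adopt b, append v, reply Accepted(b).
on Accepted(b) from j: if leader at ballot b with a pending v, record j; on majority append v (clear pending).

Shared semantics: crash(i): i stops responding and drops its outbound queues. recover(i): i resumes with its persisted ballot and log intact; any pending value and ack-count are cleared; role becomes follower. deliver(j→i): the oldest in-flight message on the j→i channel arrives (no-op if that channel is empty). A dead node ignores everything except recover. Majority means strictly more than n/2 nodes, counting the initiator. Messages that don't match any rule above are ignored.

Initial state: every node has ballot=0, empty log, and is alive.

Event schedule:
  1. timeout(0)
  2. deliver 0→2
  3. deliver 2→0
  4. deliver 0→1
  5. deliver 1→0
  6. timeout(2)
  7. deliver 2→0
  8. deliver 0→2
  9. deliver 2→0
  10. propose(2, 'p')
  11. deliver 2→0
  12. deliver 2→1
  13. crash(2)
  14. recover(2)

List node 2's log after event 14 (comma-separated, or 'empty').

after 1 — timeout(0): n0:cand/b3/[-]
after 2 — deliver 0→2: n2:foll/b3/[-]
after 3 — deliver 2→0: n0:lead/b3/[-]
after 4 — deliver 0→1: n1:foll/b3/[-]
after 5 — deliver 1→0: ·
after 6 — timeout(2): n2:cand/b8/[-]
after 7 — deliver 2→0: n0:foll/b8/[-]
after 8 — deliver 0→2: n2:lead/b8/[-]
after 9 — deliver 2→0: ·
after 10 — propose(2,'p'): ·
after 11 — deliver 2→0: n0:foll/b8/[p]
after 12 — deliver 2→1: n1:foll/b8/[-]
after 13 — crash(2): n2:✗lead/b8/[-]
after 14 — recover(2): n2:foll/b8/[-]

empty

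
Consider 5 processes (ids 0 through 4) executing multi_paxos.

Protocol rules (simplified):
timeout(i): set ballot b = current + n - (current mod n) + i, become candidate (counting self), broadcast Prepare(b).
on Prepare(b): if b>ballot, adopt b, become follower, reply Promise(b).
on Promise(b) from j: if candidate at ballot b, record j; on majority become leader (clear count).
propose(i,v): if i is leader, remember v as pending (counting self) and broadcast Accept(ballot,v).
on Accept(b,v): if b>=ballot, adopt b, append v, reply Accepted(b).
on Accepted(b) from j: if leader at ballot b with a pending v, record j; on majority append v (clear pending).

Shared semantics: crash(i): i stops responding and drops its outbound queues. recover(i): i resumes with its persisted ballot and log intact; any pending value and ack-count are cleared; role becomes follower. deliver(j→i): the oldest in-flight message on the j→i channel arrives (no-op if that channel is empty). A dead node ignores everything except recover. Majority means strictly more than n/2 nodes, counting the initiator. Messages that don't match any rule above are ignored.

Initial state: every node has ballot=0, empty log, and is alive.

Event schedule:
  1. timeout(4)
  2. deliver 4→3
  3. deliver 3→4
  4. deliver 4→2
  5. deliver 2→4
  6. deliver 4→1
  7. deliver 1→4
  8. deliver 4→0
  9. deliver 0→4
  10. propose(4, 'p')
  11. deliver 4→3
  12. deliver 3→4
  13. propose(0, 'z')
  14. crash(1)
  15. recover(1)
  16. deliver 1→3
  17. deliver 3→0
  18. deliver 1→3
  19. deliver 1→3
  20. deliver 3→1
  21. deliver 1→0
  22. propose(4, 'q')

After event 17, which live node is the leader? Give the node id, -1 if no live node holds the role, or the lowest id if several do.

after 1 — timeout(4): n4:cand/b9/[-]
after 2 — deliver 4→3: n3:foll/b9/[-]
after 3 — deliver 3→4: ·
after 4 — deliver 4→2: n2:foll/b9/[-]
after 5 — deliver 2→4: n4:lead/b9/[-]
after 6 — deliver 4→1: n1:foll/b9/[-]
after 7 — deliver 1→4: ·
after 8 — deliver 4→0: n0:foll/b9/[-]
after 9 — deliver 0→4: ·
after 10 — propose(4,'p'): ·
after 11 — deliver 4→3: n3:foll/b9/[p]
after 12 — deliver 3→4: ·
after 13 — propose(0,'z'): ·
after 14 — crash(1): n1:✗foll/b9/[-]
after 15 — recover(1): n1:foll/b9/[-]
after 16 — deliver 1→3: ·
after 17 — deliver 3→0: ·

4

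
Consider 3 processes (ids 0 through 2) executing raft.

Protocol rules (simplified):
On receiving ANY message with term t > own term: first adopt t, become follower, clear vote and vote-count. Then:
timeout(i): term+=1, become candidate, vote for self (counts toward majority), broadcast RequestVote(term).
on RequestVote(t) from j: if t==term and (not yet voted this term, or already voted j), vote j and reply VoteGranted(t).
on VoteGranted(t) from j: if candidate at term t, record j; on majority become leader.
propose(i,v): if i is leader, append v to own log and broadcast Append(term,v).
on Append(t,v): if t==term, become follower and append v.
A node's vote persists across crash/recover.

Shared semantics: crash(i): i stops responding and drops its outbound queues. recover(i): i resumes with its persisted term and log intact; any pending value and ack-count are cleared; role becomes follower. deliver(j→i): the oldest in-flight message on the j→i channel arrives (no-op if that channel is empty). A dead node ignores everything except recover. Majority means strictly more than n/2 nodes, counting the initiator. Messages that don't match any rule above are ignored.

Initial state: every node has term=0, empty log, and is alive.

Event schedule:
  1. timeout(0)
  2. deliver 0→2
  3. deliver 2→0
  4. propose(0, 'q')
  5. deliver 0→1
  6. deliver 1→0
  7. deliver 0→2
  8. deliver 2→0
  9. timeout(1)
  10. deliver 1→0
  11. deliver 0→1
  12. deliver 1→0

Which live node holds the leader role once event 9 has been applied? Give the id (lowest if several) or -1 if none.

0

after 1 — timeout(0): n0:cand/t1/[-]
after 2 — deliver 0→2: n2:foll/t1/[-]
after 3 — deliver 2→0: n0:lead/t1/[-]
after 4 — propose(0,'q'): n0:lead/t1/[q]
after 5 — deliver 0→1: n1:foll/t1/[-]
after 6 — deliver 1→0: ·
after 7 — deliver 0→2: n2:foll/t1/[q]
after 8 — deliver 2→0: ·
after 9 — timeout(1): n1:cand/t2/[-]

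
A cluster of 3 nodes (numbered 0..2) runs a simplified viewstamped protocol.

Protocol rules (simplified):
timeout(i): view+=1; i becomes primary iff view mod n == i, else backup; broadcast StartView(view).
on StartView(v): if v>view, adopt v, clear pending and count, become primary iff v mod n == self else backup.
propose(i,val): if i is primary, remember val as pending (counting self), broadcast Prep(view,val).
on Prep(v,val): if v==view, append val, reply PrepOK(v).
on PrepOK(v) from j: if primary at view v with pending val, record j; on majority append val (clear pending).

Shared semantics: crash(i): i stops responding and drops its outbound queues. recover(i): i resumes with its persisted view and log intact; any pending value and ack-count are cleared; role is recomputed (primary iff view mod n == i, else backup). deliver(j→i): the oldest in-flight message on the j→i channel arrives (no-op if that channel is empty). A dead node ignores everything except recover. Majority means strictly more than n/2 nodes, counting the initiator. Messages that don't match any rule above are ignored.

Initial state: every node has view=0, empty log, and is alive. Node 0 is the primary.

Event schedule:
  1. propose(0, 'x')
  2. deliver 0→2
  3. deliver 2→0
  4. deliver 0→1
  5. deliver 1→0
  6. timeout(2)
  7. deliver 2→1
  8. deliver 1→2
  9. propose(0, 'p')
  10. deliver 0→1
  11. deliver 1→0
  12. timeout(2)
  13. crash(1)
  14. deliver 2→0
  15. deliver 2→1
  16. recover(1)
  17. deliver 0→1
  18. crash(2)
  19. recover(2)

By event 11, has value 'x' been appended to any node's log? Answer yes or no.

step 1 propose(0,'x'): —
step 2 deliver 0→2: 2={back,v=0,log=x}
step 3 deliver 2→0: 0={prim,v=0,log=x}
step 4 deliver 0→1: 1={back,v=0,log=x}
step 5 deliver 1→0: —
step 6 timeout(2): 2={back,v=1,log=x}
step 7 deliver 2→1: 1={prim,v=1,log=x}
step 8 deliver 1→2: —
step 9 propose(0,'p'): —
step 10 deliver 0→1: —
step 11 deliver 1→0: —

yes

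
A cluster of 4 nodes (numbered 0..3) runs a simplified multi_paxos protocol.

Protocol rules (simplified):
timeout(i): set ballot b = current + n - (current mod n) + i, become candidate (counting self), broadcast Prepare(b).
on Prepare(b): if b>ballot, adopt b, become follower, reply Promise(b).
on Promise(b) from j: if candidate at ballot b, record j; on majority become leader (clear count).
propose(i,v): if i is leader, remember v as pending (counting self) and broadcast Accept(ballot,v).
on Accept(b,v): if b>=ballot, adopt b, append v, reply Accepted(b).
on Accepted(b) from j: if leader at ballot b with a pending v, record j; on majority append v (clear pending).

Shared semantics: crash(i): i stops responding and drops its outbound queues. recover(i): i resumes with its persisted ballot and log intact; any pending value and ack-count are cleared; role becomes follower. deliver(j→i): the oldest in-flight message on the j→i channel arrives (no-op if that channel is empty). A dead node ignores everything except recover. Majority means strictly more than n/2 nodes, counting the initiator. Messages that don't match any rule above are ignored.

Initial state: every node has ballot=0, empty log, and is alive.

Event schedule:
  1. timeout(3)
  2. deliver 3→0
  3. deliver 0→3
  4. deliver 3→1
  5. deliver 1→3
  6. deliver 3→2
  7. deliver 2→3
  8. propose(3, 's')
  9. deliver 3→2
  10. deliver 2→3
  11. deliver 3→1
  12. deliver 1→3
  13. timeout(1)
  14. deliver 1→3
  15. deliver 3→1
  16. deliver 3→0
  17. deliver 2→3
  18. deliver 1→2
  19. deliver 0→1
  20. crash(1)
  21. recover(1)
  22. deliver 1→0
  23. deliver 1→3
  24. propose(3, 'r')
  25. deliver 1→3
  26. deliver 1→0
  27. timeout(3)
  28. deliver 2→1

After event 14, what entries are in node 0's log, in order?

empty

[1] timeout(3) → N3(cand b7 [-])
[2] deliver 3→0 → N0(foll b7 [-])
[3] deliver 0→3 → ∅
[4] deliver 3→1 → N1(foll b7 [-])
[5] deliver 1→3 → N3(lead b7 [-])
[6] deliver 3→2 → N2(foll b7 [-])
[7] deliver 2→3 → ∅
[8] propose(3,'s') → ∅
[9] deliver 3→2 → N2(foll b7 [s])
[10] deliver 2→3 → ∅
[11] deliver 3→1 → N1(foll b7 [s])
[12] deliver 1→3 → N3(lead b7 [s])
[13] timeout(1) → N1(cand b9 [s])
[14] deliver 1→3 → N3(foll b9 [s])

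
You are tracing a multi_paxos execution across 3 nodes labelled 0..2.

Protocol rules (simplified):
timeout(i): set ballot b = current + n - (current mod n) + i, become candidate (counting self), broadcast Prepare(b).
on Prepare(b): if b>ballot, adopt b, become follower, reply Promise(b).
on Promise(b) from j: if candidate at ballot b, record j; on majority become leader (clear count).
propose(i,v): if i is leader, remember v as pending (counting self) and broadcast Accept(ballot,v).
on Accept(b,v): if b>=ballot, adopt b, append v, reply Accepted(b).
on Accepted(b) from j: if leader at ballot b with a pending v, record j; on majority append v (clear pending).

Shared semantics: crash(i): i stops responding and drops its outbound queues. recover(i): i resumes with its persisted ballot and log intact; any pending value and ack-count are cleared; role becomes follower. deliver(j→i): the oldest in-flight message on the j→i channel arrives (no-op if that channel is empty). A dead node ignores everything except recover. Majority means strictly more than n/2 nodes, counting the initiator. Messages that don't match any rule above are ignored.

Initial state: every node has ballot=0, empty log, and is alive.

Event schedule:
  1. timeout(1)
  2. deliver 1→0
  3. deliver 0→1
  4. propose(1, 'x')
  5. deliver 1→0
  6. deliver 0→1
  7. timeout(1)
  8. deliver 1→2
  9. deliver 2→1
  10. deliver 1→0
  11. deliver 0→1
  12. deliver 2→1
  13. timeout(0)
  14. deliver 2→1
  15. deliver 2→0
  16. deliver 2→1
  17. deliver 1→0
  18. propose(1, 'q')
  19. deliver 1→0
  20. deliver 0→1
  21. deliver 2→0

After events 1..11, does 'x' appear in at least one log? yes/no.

1. timeout(1):  <1:cand b4 ->
2. deliver 1→0:  <0:foll b4 ->
3. deliver 0→1:  <1:lead b4 ->
4. propose(1,'x'):  nop
5. deliver 1→0:  <0:foll b4 x>
6. deliver 0→1:  <1:lead b4 x>
7. timeout(1):  <1:cand b7 x>
8. deliver 1→2:  <2:foll b4 ->
9. deliver 2→1:  nop
10. deliver 1→0:  <0:foll b7 x>
11. deliver 0→1:  <1:lead b7 x>

yes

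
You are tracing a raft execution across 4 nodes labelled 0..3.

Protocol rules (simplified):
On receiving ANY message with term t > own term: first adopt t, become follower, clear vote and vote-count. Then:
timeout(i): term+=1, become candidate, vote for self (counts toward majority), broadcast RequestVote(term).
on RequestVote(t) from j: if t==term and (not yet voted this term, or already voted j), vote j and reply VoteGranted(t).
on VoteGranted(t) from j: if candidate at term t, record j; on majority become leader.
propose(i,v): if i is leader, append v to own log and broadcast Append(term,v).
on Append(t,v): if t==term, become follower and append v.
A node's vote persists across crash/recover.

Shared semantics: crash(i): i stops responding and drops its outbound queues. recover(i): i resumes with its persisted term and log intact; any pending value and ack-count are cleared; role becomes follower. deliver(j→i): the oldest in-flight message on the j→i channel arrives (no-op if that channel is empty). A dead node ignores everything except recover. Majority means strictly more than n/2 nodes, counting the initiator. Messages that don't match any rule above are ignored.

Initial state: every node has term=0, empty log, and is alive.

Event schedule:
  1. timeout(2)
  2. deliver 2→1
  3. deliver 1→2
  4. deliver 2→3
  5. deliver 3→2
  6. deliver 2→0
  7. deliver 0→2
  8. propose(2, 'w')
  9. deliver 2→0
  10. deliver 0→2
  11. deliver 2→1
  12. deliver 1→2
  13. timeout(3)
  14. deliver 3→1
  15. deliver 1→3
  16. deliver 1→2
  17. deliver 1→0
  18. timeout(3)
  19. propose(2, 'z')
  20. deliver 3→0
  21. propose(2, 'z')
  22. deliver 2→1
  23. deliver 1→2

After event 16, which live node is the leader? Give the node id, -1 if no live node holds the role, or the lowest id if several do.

2

e1 timeout(2): 2[cand,t=1,-]
e2 deliver 2→1: 1[foll,t=1,-]
e3 deliver 1→2: ·
e4 deliver 2→3: 3[foll,t=1,-]
e5 deliver 3→2: 2[lead,t=1,-]
e6 deliver 2→0: 0[foll,t=1,-]
e7 deliver 0→2: ·
e8 propose(2,'w'): 2[lead,t=1,w]
e9 deliver 2→0: 0[foll,t=1,w]
e10 deliver 0→2: ·
e11 deliver 2→1: 1[foll,t=1,w]
e12 deliver 1→2: ·
e13 timeout(3): 3[cand,t=2,-]
e14 deliver 3→1: 1[foll,t=2,w]
e15 deliver 1→3: ·
e16 deliver 1→2: ·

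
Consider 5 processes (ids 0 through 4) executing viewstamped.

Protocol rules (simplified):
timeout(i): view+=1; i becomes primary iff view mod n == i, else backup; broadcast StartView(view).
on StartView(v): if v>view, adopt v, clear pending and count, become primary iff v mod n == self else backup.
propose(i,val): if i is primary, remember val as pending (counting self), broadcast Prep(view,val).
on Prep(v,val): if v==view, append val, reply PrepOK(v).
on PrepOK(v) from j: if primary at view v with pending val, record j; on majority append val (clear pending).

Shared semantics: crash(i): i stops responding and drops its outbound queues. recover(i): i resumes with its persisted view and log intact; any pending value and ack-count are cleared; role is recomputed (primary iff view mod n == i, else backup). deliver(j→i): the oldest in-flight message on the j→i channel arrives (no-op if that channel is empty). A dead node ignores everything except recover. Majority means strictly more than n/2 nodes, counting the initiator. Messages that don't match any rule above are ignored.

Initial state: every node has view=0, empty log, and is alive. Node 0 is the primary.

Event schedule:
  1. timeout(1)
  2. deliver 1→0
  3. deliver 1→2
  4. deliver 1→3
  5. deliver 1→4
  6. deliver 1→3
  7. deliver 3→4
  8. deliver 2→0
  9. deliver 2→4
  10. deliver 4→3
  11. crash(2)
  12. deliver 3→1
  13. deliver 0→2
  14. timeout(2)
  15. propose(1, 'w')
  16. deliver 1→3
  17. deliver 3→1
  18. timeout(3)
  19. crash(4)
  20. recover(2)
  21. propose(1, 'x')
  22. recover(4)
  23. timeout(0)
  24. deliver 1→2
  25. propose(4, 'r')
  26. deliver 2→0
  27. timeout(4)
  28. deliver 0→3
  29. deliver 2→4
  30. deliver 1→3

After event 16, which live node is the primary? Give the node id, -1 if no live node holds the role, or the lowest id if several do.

1

e1 timeout(1): 1[prim,v=1,-]
e2 deliver 1→0: 0[back,v=1,-]
e3 deliver 1→2: 2[back,v=1,-]
e4 deliver 1→3: 3[back,v=1,-]
e5 deliver 1→4: 4[back,v=1,-]
e6 deliver 1→3: ·
e7 deliver 3→4: ·
e8 deliver 2→0: ·
e9 deliver 2→4: ·
e10 deliver 4→3: ·
e11 crash(2): 2[✗back,v=1,-]
e12 deliver 3→1: ·
e13 deliver 0→2: ·
e14 timeout(2): ·
e15 propose(1,'w'): ·
e16 deliver 1→3: 3[back,v=1,w]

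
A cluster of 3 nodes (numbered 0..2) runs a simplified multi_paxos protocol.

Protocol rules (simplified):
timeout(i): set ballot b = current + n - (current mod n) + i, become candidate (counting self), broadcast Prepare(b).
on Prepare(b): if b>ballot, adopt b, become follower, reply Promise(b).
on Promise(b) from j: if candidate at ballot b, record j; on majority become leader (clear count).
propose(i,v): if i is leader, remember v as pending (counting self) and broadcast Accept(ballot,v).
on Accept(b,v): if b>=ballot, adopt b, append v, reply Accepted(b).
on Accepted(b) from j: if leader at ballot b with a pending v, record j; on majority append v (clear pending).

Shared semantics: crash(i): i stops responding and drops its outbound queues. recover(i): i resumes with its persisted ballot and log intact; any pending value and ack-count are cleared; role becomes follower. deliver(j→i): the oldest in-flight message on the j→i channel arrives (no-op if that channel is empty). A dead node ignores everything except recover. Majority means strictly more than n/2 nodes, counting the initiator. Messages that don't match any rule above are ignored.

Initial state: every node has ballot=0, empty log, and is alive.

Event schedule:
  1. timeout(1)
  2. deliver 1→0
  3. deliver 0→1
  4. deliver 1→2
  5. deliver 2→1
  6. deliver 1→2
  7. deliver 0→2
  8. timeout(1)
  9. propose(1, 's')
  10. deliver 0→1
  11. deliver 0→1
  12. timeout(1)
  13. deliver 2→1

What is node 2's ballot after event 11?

e1 timeout(1): 1[cand,b=4,-]
e2 deliver 1→0: 0[foll,b=4,-]
e3 deliver 0→1: 1[lead,b=4,-]
e4 deliver 1→2: 2[foll,b=4,-]
e5 deliver 2→1: ·
e6 deliver 1→2: ·
e7 deliver 0→2: ·
e8 timeout(1): 1[cand,b=7,-]
e9 propose(1,'s'): ·
e10 deliver 0→1: ·
e11 deliver 0→1: ·

4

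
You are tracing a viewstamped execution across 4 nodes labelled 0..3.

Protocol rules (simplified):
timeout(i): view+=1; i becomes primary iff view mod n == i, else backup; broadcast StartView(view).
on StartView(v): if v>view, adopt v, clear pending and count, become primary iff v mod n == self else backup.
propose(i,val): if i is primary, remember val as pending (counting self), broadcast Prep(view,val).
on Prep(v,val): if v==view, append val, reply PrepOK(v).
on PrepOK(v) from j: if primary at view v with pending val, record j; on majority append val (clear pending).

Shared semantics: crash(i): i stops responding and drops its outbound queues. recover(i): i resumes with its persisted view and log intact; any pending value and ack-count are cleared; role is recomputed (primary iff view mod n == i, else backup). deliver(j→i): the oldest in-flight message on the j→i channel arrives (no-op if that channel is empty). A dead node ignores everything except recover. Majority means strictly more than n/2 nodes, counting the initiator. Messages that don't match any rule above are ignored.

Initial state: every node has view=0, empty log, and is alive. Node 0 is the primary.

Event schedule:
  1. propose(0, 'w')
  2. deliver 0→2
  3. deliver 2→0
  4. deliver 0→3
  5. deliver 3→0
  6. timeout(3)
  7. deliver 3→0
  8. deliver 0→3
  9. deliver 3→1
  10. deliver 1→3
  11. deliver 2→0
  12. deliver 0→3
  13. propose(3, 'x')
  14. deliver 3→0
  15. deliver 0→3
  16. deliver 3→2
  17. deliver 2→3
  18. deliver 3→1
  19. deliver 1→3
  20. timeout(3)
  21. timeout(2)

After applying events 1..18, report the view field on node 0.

1

step 1 propose(0,'w'): —
step 2 deliver 0→2: 2={back,v=0,log=w}
step 3 deliver 2→0: —
step 4 deliver 0→3: 3={back,v=0,log=w}
step 5 deliver 3→0: 0={prim,v=0,log=w}
step 6 timeout(3): 3={back,v=1,log=w}
step 7 deliver 3→0: 0={back,v=1,log=w}
step 8 deliver 0→3: —
step 9 deliver 3→1: 1={prim,v=1,log=-}
step 10 deliver 1→3: —
step 11 deliver 2→0: —
step 12 deliver 0→3: —
step 13 propose(3,'x'): —
step 14 deliver 3→0: —
step 15 deliver 0→3: —
step 16 deliver 3→2: 2={back,v=1,log=w}
step 17 deliver 2→3: —
step 18 deliver 3→1: —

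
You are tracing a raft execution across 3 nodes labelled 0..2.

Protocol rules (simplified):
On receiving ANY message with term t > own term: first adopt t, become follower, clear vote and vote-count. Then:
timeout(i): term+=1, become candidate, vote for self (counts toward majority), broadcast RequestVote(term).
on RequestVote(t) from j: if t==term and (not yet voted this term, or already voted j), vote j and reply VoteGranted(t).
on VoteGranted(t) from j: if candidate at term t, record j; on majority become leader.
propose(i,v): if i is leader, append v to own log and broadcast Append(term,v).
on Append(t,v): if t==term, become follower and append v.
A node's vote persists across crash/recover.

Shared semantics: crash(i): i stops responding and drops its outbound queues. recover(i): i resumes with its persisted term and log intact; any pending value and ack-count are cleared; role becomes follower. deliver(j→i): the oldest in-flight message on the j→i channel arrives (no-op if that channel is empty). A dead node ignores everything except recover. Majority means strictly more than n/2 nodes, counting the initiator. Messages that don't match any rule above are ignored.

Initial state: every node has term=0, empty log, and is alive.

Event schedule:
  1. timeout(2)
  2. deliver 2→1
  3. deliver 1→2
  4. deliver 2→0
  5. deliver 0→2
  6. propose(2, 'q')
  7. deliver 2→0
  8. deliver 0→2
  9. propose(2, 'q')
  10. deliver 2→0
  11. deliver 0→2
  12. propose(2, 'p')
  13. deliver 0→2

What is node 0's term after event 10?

1

1. timeout(2):  <2:cand t1 ->
2. deliver 2→1:  <1:foll t1 ->
3. deliver 1→2:  <2:lead t1 ->
4. deliver 2→0:  <0:foll t1 ->
5. deliver 0→2:  nop
6. propose(2,'q'):  <2:lead t1 q>
7. deliver 2→0:  <0:foll t1 q>
8. deliver 0→2:  nop
9. propose(2,'q'):  <2:lead t1 q,q>
10. deliver 2→0:  <0:foll t1 q,q>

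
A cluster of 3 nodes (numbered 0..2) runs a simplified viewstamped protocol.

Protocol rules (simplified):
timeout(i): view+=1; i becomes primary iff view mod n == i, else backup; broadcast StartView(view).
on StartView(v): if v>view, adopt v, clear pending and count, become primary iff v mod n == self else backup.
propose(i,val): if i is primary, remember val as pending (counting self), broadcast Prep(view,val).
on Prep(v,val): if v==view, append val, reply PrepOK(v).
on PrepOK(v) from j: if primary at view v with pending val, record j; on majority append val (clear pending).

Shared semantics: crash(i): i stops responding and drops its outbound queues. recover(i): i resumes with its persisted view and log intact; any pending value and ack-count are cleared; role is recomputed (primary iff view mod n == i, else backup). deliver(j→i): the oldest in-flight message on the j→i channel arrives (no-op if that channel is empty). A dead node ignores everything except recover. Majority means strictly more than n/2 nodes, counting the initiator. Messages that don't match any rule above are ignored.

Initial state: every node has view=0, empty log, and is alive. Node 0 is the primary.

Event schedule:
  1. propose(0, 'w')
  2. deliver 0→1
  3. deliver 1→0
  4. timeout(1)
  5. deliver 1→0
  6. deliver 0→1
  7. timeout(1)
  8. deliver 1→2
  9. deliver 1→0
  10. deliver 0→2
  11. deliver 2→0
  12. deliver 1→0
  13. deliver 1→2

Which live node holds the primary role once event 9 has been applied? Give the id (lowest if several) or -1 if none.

after 1 — propose(0,'w'): ·
after 2 — deliver 0→1: n1:back/v0/[w]
after 3 — deliver 1→0: n0:prim/v0/[w]
after 4 — timeout(1): n1:prim/v1/[w]
after 5 — deliver 1→0: n0:back/v1/[w]
after 6 — deliver 0→1: ·
after 7 — timeout(1): n1:back/v2/[w]
after 8 — deliver 1→2: n2:back/v1/[-]
after 9 — deliver 1→0: n0:back/v2/[w]

-1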